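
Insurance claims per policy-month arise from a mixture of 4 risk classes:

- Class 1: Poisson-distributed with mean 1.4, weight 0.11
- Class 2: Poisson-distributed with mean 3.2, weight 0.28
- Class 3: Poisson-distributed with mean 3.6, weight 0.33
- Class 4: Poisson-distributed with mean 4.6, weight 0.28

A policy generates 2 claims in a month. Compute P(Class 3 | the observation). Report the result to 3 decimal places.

0.337

Apply Bayes' rule: the posterior for each component is proportional to its prior times its likelihood at x.
Evaluate each component's likelihood at the observed value:
  f_1 = e^(−1.4)·1.4^2/2! = 0.241665
  f_2 = e^(−3.2)·3.2^2/2! = 0.208702
  f_3 = e^(−3.6)·3.6^2/2! = 0.177058
  f_4 = e^(−4.6)·4.6^2/2! = 0.106348
Weight by the priors:
  w_1·f_1 = 0.11 × 0.241665 = 0.0265832
  w_2·f_2 = 0.28 × 0.208702 = 0.0584367
  w_3·f_3 = 0.33 × 0.177058 = 0.058429
  w_4·f_4 = 0.28 × 0.106348 = 0.0297776
Normaliser: 0.0265832 + 0.0584367 + 0.058429 + 0.0297776 = 0.173226
P(Class 3 | 2 claims) = 0.058429 / 0.173226 ≈ 0.337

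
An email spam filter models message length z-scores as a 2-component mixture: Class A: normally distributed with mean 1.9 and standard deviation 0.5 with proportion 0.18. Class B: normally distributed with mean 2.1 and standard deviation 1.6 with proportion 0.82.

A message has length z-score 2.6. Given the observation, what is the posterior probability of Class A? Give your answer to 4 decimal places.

0.2168

Apply Bayes' rule: the posterior for each component is proportional to its prior times its likelihood at x.
Evaluate each component's likelihood at the observed value:
  L_A = 0.299455
  L_B = 0.237457
Unnormalised posteriors:
  π_A·L_A = 0.18 × 0.299455 = 0.0539019
  π_B·L_B = 0.82 × 0.237457 = 0.194714
Denominator: 0.0539019 + 0.194714 = 0.248616
P(Class A | the observation) = 0.0539019 / 0.248616 ≈ 0.2168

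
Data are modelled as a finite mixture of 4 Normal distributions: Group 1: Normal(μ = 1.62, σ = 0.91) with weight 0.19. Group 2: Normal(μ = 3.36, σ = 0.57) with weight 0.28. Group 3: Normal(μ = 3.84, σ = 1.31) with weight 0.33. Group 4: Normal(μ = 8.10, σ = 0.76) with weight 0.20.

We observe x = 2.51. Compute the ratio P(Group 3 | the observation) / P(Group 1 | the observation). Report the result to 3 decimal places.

1.163

Since P(k|x) ∝ π_k f_k(x), the posterior odds are π_i f_i(x) / (π_j f_j(x)).
Evaluate each component's likelihood at the observed value:
  f_1 = (1/(0.91·√(2π)))·exp(−(2.51−1.62)²/(2·0.91²)) = 0.438398·exp(-0.47826) = 0.271745
  f_2 = (1/(0.57·√(2π)))·exp(−(2.51−3.36)²/(2·0.57²)) = 0.699899·exp(-1.11188) = 0.230225
  f_3 = (1/(1.31·√(2π)))·exp(−(2.51−3.84)²/(2·1.31²)) = 0.304536·exp(-0.51538) = 0.181891
  f_4 = (1/(0.76·√(2π)))·exp(−(2.51−8.10)²/(2·0.76²)) = 0.524924·exp(-27.04995) = 9.38541e-13
Posterior odds = (π_3·f_3) / (π_1·f_1) = (0.33·0.181891) / (0.19·0.271745) = 0.0600239 / 0.0516315 ≈ 1.163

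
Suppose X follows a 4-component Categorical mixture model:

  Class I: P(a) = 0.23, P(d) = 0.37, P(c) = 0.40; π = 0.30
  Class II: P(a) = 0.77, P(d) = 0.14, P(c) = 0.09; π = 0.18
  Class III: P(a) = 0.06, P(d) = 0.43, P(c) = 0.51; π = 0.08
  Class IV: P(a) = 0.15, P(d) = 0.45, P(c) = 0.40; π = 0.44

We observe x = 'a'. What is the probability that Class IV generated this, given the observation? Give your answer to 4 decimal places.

0.2371

Apply Bayes' rule: the posterior for each component is proportional to its prior times its likelihood at x.
Component likelihoods at x = 'a':
  f_I = 0.23
  f_II = 0.77
  f_III = 0.06
  f_IV = 0.15
Weight by the priors:
  π_I·f_I = 0.30 × 0.23 = 0.069
  π_II·f_II = 0.18 × 0.77 = 0.1386
  π_III·f_III = 0.08 × 0.06 = 0.0048
  π_IV·f_IV = 0.44 × 0.15 = 0.066
Normaliser: 0.069 + 0.1386 + 0.0048 + 0.066 = 0.2784
Responsibility of Class IV: 0.066 / 0.2784 ≈ 0.2371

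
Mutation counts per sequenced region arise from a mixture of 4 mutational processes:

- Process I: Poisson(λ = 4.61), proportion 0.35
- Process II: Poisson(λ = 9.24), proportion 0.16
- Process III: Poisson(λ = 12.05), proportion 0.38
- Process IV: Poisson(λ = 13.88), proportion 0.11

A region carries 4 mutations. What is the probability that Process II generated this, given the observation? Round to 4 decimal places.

Posterior ∝ prior × likelihood, so P(k | x) ∝ π_k f_k(x); normalise over all components.
Poisson probabilities:
  f_I = e^(−4.61)·4.61^4/4! = 0.187282
  f_II = e^(−9.24)·9.24^4/4! = 0.0294846
  f_III = e^(−12.05)·12.05^4/4! = 0.00513439
  f_IV = e^(−13.88)·13.88^4/4! = 0.0014499
Multiply by the mixture weights:
  π_I·f_I = 0.35 × 0.187282 = 0.0655485
  π_II·f_II = 0.16 × 0.0294846 = 0.00471754
  π_III·f_III = 0.38 × 0.00513439 = 0.00195107
  π_IV·f_IV = 0.11 × 0.0014499 = 0.000159489
Marginal: 0.0655485 + 0.00471754 + 0.00195107 + 0.000159489 = 0.0723766
Responsibility of Process II: 0.00471754 / 0.0723766 ≈ 0.0652

0.0652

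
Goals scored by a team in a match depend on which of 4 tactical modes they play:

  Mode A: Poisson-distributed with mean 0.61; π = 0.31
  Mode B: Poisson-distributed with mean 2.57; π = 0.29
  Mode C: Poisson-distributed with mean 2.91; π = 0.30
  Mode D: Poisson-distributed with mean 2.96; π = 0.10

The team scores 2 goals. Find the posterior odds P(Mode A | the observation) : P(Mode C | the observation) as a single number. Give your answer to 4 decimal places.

Only the two components matter; the odds are (w_i f_i(x)) / (w_j f_j(x)).
Component likelihoods at x = 2 goals:
  p_A = 0.10109
  p_B = 0.252755
  p_C = 0.230653
  p_D = 0.227008
Odds = (0.31/0.30) × (0.10109/0.230653) = 1.03333 × 0.438279 ≈ 0.4529

0.4529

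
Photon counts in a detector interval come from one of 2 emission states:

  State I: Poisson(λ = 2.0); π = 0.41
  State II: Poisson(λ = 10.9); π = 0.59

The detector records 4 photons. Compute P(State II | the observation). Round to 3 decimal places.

By Bayes' theorem, P(k | x) = π_k f_k(x) / Σ_j π_j f_j(x).
Evaluate each component's likelihood at the observed value:
  f_I = 0.0902235
  f_II = 0.0108564
Prior × likelihood for each component:
  π_I·f_I = 0.41 × 0.0902235 = 0.0369916
  π_II·f_II = 0.59 × 0.0108564 = 0.00640526
Denominator: 0.0369916 + 0.00640526 = 0.0433969
P(State II | x) ≈ 0.148

0.148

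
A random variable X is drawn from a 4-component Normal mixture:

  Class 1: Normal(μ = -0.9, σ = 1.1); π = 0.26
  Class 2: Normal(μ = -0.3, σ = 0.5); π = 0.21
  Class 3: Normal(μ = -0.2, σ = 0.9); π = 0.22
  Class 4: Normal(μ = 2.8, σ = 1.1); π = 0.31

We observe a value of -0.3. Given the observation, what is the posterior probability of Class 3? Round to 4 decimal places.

0.2786

By Bayes' theorem, P(k | x) = w_k f_k(x) / Σ_j w_j f_j(x).
Normal densities:
  L_1 = (1/(1.1·√(2π)))·exp(−(-0.3−-0.9)²/(2·1.1²)) = 0.362675·exp(-0.14876) = 0.312544
  L_2 = (1/(0.5·√(2π)))·exp(−(-0.3−-0.3)²/(2·0.5²)) = 0.797885·exp(-0.00000) = 0.797885
  L_3 = (1/(0.9·√(2π)))·exp(−(-0.3−-0.2)²/(2·0.9²)) = 0.443269·exp(-0.00617) = 0.440541
  L_4 = (1/(1.1·√(2π)))·exp(−(-0.3−2.8)²/(2·1.1²)) = 0.362675·exp(-3.97107) = 0.00683757
Prior × likelihood for each component:
  w_1·L_1 = 0.26 × 0.312544 = 0.0812615
  w_2·L_2 = 0.21 × 0.797885 = 0.167556
  w_3·L_3 = 0.22 × 0.440541 = 0.0969191
  w_4·L_4 = 0.31 × 0.00683757 = 0.00211965
Marginal: 0.0812615 + 0.167556 + 0.0969191 + 0.00211965 = 0.347856
Responsibility of Class 3: 0.0969191 / 0.347856 ≈ 0.2786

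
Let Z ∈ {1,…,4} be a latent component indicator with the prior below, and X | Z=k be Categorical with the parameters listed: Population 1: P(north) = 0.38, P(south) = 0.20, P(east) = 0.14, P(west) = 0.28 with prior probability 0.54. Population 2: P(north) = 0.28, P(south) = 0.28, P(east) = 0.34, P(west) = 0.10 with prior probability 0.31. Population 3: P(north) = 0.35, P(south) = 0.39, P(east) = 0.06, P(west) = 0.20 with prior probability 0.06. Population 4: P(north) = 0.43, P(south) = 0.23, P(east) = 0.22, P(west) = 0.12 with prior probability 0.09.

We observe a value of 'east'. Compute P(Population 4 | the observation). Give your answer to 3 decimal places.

Apply Bayes' rule: the posterior for each component is proportional to its prior times its likelihood at x.
Categorical probabilities:
  p_1 = 0.14
  p_2 = 0.34
  p_3 = 0.06
  p_4 = 0.22
Multiply by the mixture weights:
  P(Z=1)·p_1 = 0.54 × 0.14 = 0.0756
  P(Z=2)·p_2 = 0.31 × 0.34 = 0.1054
  P(Z=3)·p_3 = 0.06 × 0.06 = 0.0036
  P(Z=4)·p_4 = 0.09 × 0.22 = 0.0198
Denominator: 0.0756 + 0.1054 + 0.0036 + 0.0198 = 0.2044
Responsibility of Population 4: 0.0198 / 0.2044 ≈ 0.097

0.097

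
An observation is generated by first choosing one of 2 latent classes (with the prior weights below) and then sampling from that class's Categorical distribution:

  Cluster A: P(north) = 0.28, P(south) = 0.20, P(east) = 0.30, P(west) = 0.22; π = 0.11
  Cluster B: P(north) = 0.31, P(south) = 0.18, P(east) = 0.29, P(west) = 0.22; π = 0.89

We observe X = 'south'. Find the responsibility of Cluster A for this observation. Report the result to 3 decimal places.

0.121

By Bayes' theorem, P(k | x) = π_k f_k(x) / Σ_j π_j f_j(x).
Component likelihoods at x = 'south':
  L_A = 0.2
  L_B = 0.18
Weight by the priors:
  π_A·L_A = 0.11 × 0.2 = 0.022
  π_B·L_B = 0.89 × 0.18 = 0.1602
Marginal: 0.022 + 0.1602 = 0.1822
Responsibility of Cluster A: 0.022 / 0.1822 ≈ 0.121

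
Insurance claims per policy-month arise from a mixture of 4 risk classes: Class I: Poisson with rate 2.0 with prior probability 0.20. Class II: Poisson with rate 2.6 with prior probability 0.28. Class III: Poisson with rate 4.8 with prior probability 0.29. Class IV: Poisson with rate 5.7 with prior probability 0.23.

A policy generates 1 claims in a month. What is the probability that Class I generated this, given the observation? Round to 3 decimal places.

0.436

Apply Bayes' rule: the posterior for each component is proportional to its prior times its likelihood at x.
Component likelihoods at x = 1 claims:
  L_I = 0.270671
  L_II = 0.193111
  L_III = 0.0395028
  L_IV = 0.019072
Prior × likelihood for each component:
  π_I·L_I = 0.20 × 0.270671 = 0.0541341
  π_II·L_II = 0.28 × 0.193111 = 0.0540712
  π_III·L_III = 0.29 × 0.0395028 = 0.0114558
  π_IV·L_IV = 0.23 × 0.019072 = 0.00438656
Evidence: 0.0541341 + 0.0540712 + 0.0114558 + 0.00438656 = 0.124048
So the posterior for Class I is 0.0541341 / 0.124048 ≈ 0.436.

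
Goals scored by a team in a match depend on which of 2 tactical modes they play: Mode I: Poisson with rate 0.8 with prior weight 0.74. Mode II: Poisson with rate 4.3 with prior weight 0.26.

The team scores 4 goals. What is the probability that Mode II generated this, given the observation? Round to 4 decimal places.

Apply Bayes' rule: the posterior for each component is proportional to its prior times its likelihood at x.
Component likelihoods at x = 4 goals:
  p_I = 0.00766855
  p_II = 0.193284
Weight by the priors:
  P(Z=I)·p_I = 0.74 × 0.00766855 = 0.00567473
  P(Z=II)·p_II = 0.26 × 0.193284 = 0.0502539
Sum: 0.00567473 + 0.0502539 = 0.0559286
So the posterior for Mode II is 0.0502539 / 0.0559286 ≈ 0.8985.

0.8985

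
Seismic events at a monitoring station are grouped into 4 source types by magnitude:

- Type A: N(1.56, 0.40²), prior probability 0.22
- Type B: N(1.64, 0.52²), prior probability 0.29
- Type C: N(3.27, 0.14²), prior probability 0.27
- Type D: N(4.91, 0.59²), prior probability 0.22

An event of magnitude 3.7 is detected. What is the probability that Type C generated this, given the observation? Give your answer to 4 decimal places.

0.2738

P(component k | x) = w_k·f_k(x) / marginal(x), where marginal(x) = Σ_j w_j·f_j(x).
Component likelihoods at x = 3.7:
  p_A = 6.0751e-07
  p_B = 0.000299947
  p_C = 0.0254851
  p_D = 0.0825548
Prior × likelihood for each component:
  w_A·p_A = 0.22 × 6.0751e-07 = 1.33652e-07
  w_B·p_B = 0.29 × 0.000299947 = 8.69846e-05
  w_C·p_C = 0.27 × 0.0254851 = 0.00688097
  w_D·p_D = 0.22 × 0.0825548 = 0.018162
Sum: 1.33652e-07 + 8.69846e-05 + 0.00688097 + 0.018162 = 0.0251301
Responsibility of Type C: 0.00688097 / 0.0251301 ≈ 0.2738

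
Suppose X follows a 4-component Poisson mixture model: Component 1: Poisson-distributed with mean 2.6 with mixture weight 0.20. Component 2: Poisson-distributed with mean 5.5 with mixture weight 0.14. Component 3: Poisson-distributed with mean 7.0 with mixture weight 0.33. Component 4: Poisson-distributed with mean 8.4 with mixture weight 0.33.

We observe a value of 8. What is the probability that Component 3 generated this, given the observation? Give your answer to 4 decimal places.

0.4247

P(component k | x) = π_k·f_k(x) / marginal(x), where marginal(x) = Σ_j π_j·f_j(x).
Component likelihoods at x = 8:
  p_1 = 0.00384681
  p_2 = 0.0848714
  p_3 = 0.130377
  p_4 = 0.138242
Unnormalised posteriors:
  π_1·p_1 = 0.20 × 0.00384681 = 0.000769362
  π_2·p_2 = 0.14 × 0.0848714 = 0.011882
  π_3·p_3 = 0.33 × 0.130377 = 0.0430246
  π_4·p_4 = 0.33 × 0.138242 = 0.0456199
Normaliser: 0.000769362 + 0.011882 + 0.0430246 + 0.0456199 = 0.101296
P(Component 3 | 8) ≈ 0.4247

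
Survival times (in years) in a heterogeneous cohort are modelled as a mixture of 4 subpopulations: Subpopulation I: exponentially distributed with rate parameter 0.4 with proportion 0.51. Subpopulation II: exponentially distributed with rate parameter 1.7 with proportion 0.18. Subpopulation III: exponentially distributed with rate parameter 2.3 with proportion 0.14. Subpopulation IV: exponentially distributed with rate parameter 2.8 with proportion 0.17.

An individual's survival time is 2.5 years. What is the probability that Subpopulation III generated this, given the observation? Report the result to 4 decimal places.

By Bayes' theorem, P(k | x) = P(Z=k) f_k(x) / Σ_j P(Z=j) f_j(x).
Exponential densities:
  p_I = 0.4·e^(−0.4·2.5) = 0.4·e^(−1.0000) = 0.147152
  p_II = 1.7·e^(−1.7·2.5) = 1.7·e^(−4.2500) = 0.0242492
  p_III = 2.3·e^(−2.3·2.5) = 2.3·e^(−5.7500) = 0.0073204
  p_IV = 2.8·e^(−2.8·2.5) = 2.8·e^(−7.0000) = 0.00255327
Weight by the priors:
  P(Z=I)·p_I = 0.51 × 0.147152 = 0.0750474
  P(Z=II)·p_II = 0.18 × 0.0242492 = 0.00436486
  P(Z=III)·p_III = 0.14 × 0.0073204 = 0.00102486
  P(Z=IV)·p_IV = 0.17 × 0.00255327 = 0.000434056
Evidence: 0.0750474 + 0.00436486 + 0.00102486 + 0.000434056 = 0.0808712
P(Subpopulation III | x) ≈ 0.0127

0.0127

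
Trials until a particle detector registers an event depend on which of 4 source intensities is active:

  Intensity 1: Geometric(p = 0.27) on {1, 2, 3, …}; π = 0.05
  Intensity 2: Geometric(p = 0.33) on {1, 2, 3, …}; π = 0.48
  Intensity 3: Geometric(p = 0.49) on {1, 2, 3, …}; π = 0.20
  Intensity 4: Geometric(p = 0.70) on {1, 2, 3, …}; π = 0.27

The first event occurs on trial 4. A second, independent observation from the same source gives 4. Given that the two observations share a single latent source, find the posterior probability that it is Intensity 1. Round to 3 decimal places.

0.089

Apply Bayes' rule: the posterior for each component is proportional to its prior times its likelihood at x.
Since both observations come from the same component, the likelihood for component k is f_k(x₁)·f_k(x₂).
  f_1 = [0.27·(1−0.27)^3 = 0.27·0.389017 = 0.105035] × [0.105035] = 0.0110323
  f_2 = [0.33·(1−0.33)^3 = 0.33·0.300763 = 0.0992518] × [0.0992518] = 0.00985092
  f_3 = [0.49·(1−0.49)^3 = 0.49·0.132651 = 0.064999] × [0.064999] = 0.00422487
  f_4 = [0.70·(1−0.70)^3 = 0.70·0.027 = 0.0189] × [0.0189] = 0.00035721
Multiply by the mixture weights:
  π_1·f_1 = 0.05 × 0.0110323 = 0.000551613
  π_2·f_2 = 0.48 × 0.00985092 = 0.00472844
  π_3·f_3 = 0.20 × 0.00422487 = 0.000844974
  π_4·f_4 = 0.27 × 0.00035721 = 9.64467e-05
Sum: 0.000551613 + 0.00472844 + 0.000844974 + 9.64467e-05 = 0.00622147
So the posterior for Intensity 1 is 0.000551613 / 0.00622147 ≈ 0.089.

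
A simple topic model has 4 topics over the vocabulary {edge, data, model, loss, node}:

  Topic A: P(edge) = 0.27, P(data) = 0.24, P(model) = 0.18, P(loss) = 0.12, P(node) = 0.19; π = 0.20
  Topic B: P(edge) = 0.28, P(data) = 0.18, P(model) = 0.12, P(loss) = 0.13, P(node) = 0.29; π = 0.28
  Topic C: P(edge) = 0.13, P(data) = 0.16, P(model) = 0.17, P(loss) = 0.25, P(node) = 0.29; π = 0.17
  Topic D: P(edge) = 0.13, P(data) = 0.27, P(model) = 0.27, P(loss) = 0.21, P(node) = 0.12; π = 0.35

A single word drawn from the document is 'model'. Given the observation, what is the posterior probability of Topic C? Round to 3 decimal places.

0.150

Posterior ∝ prior × likelihood, so P(k | x) ∝ π_k f_k(x); normalise over all components.
Evaluate each component's likelihood at the observed value:
  f_A = P(model | comp) = 0.18
  f_B = P(model | comp) = 0.12
  f_C = P(model | comp) = 0.17
  f_D = P(model | comp) = 0.27
Prior × likelihood for each component:
  π_A·f_A = 0.20 × 0.18 = 0.036
  π_B·f_B = 0.28 × 0.12 = 0.0336
  π_C·f_C = 0.17 × 0.17 = 0.0289
  π_D·f_D = 0.35 × 0.27 = 0.0945
Sum: 0.036 + 0.0336 + 0.0289 + 0.0945 = 0.193
P(Topic C | data) = 0.0289 / 0.193 ≈ 0.150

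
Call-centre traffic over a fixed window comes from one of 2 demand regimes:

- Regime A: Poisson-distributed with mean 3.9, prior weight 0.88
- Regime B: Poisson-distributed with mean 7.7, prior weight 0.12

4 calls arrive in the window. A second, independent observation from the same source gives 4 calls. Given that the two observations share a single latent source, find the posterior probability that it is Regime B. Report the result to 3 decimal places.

0.016

P(component k | x) = P(Z=k)·f_k(x) / marginal(x), where marginal(x) = Σ_j P(Z=j)·f_j(x).
Since both observations come from the same component, the likelihood for component k is f_k(x₁)·f_k(x₂).
  p_A = [0.195119] × [0.195119] = 0.0380713
  p_B = [0.0663261] × [0.0663261] = 0.00439915
Unnormalised posteriors:
  P(Z=A)·p_A = 0.88 × 0.0380713 = 0.0335027
  P(Z=B)·p_B = 0.12 × 0.00439915 = 0.000527897
Marginal: 0.0335027 + 0.000527897 = 0.0340306
P(Regime B | data) ≈ 0.016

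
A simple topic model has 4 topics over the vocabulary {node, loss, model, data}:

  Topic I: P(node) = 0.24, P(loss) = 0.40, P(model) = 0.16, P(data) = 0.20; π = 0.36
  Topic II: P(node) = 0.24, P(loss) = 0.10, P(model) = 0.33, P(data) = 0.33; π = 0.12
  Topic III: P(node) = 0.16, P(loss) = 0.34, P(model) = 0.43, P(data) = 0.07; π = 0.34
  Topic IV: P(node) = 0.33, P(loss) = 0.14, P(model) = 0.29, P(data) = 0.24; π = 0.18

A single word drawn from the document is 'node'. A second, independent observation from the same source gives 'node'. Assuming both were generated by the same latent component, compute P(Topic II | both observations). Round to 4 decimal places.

The responsibility of component k is π_k f_k(x) divided by Σ_j π_j f_j(x).
Since both observations come from the same component, the likelihood for component k is f_k(x₁)·f_k(x₂).
  f_I = [P(node | comp) = 0.24] × [0.24] = 0.0576
  f_II = [P(node | comp) = 0.24] × [0.24] = 0.0576
  f_III = [P(node | comp) = 0.16] × [0.16] = 0.0256
  f_IV = [P(node | comp) = 0.33] × [0.33] = 0.1089
Prior × likelihood for each component:
  π_I·f_I = 0.36 × 0.0576 = 0.020736
  π_II·f_II = 0.12 × 0.0576 = 0.006912
  π_III·f_III = 0.34 × 0.0256 = 0.008704
  π_IV·f_IV = 0.18 × 0.1089 = 0.019602
Sum: 0.020736 + 0.006912 + 0.008704 + 0.019602 = 0.055954
P(Topic II | x₁, x₂) ≈ 0.1235

0.1235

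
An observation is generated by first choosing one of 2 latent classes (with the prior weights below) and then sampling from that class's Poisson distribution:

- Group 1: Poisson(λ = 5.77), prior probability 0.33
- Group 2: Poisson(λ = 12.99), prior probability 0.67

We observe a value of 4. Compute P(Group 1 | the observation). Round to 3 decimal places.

0.963

P(component k | x) = π_k·f_k(x) / marginal(x), where marginal(x) = Σ_j π_j·f_j(x).
Component likelihoods at x = 4:
  f_1 = 0.144083
  f_2 = 0.00270857
Multiply by the mixture weights:
  π_1·f_1 = 0.33 × 0.144083 = 0.0475474
  π_2·f_2 = 0.67 × 0.00270857 = 0.00181474
Sum: 0.0475474 + 0.00181474 = 0.0493621
So the posterior for Group 1 is 0.0475474 / 0.0493621 ≈ 0.963.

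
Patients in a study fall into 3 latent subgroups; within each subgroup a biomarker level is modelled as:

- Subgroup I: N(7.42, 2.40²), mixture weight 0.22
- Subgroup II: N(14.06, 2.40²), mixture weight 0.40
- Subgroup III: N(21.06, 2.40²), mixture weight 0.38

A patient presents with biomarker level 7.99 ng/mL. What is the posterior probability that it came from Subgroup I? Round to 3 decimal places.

0.929

Posterior ∝ prior × likelihood, so P(k | x) ∝ P(Z=k) f_k(x); normalise over all components.
Component likelihoods at x = 7.99 ng/mL:
  f_I = (1/(2.40·√(2π)))·exp(−(7.99−7.42)²/(2·2.40²)) = 0.166226·exp(-0.02820) = 0.161603
  f_II = (1/(2.40·√(2π)))·exp(−(7.99−14.06)²/(2·2.40²)) = 0.166226·exp(-3.19834) = 0.00678698
  f_III = (1/(2.40·√(2π)))·exp(−(7.99−21.06)²/(2·2.40²)) = 0.166226·exp(-14.82855) = 6.03589e-08
Unnormalised posteriors:
  P(Z=I)·f_I = 0.22 × 0.161603 = 0.0355527
  P(Z=II)·f_II = 0.40 × 0.00678698 = 0.00271479
  P(Z=III)·f_III = 0.38 × 6.03589e-08 = 2.29364e-08
Normaliser: 0.0355527 + 0.00271479 + 2.29364e-08 = 0.0382676
P(Subgroup I | x) ≈ 0.929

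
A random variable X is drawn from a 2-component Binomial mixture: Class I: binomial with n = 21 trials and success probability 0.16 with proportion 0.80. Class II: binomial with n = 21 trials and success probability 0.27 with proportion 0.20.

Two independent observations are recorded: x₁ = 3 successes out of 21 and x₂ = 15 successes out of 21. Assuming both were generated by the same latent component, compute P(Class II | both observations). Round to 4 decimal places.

The responsibility of component k is π_k f_k(x) divided by Σ_j π_j f_j(x).
Since both observations come from the same component, the likelihood for component k is f_k(x₁)·f_k(x₂).
  f_I = [0.236178] × [2.1978e-08] = 5.1907e-09
  f_II = [0.0907307] × [2.42608e-05] = 2.2012e-06
Multiply by the mixture weights:
  π_I·f_I = 0.80 × 5.1907e-09 = 4.15256e-09
  π_II·f_II = 0.20 × 2.2012e-06 = 4.4024e-07
Normaliser: 4.15256e-09 + 4.4024e-07 = 4.44393e-07
Responsibility of Class II: 4.4024e-07 / 4.44393e-07 ≈ 0.9907

0.9907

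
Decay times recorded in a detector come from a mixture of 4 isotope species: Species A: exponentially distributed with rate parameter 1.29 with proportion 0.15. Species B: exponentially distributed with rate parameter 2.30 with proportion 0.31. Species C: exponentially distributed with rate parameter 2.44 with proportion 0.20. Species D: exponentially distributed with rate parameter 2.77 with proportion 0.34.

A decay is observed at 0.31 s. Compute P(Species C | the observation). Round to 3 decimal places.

0.207

Apply Bayes' rule: the posterior for each component is proportional to its prior times its likelihood at x.
Exponential densities:
  f_A = 0.864799
  f_B = 1.12739
  f_C = 1.14522
  f_D = 1.17368
Unnormalised posteriors:
  π_A·f_A = 0.15 × 0.864799 = 0.12972
  π_B·f_B = 0.31 × 1.12739 = 0.349492
  π_C·f_C = 0.20 × 1.14522 = 0.229044
  π_D·f_D = 0.34 × 1.17368 = 0.399052
Denominator: 0.12972 + 0.349492 + 0.229044 + 0.399052 = 1.10731
So the posterior for Species C is 0.229044 / 1.10731 ≈ 0.207.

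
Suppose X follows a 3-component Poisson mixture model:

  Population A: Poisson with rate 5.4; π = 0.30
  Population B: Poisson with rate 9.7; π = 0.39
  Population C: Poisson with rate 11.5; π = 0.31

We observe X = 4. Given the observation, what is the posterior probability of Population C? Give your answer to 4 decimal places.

By Bayes' theorem, P(k | x) = π_k f_k(x) / Σ_j π_j f_j(x).
Poisson probabilities:
  L_A = 0.16002
  L_B = 0.0226058
  L_C = 0.00738233
Weight by the priors:
  π_A·L_A = 0.30 × 0.16002 = 0.0480059
  π_B·L_B = 0.39 × 0.0226058 = 0.00881625
  π_C·L_C = 0.31 × 0.00738233 = 0.00228852
Evidence: 0.0480059 + 0.00881625 + 0.00228852 = 0.0591107
So the posterior for Population C is 0.00228852 / 0.0591107 ≈ 0.0387.

0.0387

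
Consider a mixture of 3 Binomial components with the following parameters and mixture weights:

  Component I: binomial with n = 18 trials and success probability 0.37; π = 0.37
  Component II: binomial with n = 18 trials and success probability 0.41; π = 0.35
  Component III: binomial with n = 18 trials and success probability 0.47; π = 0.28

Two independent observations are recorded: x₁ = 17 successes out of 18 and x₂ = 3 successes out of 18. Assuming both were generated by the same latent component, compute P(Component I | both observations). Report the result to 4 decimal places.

0.1078

Apply Bayes' rule: the posterior for each component is proportional to its prior times its likelihood at x.
Since both observations come from the same component, the likelihood for component k is f_k(x₁)·f_k(x₂).
  f_I = [5.17657e-07] × [0.0404021] = 2.09144e-08
  f_II = [2.7762e-06] × [0.0205505] = 5.70521e-08
  f_III = [2.54221e-05] × [0.00619615] = 1.57519e-07
Multiply by the mixture weights:
  π_I·f_I = 0.37 × 2.09144e-08 = 7.73834e-09
  π_II·f_II = 0.35 × 5.70521e-08 = 1.99683e-08
  π_III·f_III = 0.28 × 1.57519e-07 = 4.41054e-08
Sum: 7.73834e-09 + 1.99683e-08 + 4.41054e-08 = 7.1812e-08
So the posterior for Component I is 7.73834e-09 / 7.1812e-08 ≈ 0.1078.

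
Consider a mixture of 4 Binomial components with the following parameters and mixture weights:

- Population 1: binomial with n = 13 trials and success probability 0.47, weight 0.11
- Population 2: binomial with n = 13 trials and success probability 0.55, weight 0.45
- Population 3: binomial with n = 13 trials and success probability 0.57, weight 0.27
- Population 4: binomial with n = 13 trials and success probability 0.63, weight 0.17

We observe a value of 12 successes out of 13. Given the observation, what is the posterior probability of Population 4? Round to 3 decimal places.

By Bayes' theorem, P(k | x) = P(Z=k) f_k(x) / Σ_j P(Z=j) f_j(x).
Component likelihoods at x = 12 successes out of 13:
  f_1 = 0.000800559
  f_2 = 0.00448237
  f_3 = 0.00657522
  f_4 = 0.0188032
Prior × likelihood for each component:
  P(Z=1)·f_1 = 0.11 × 0.000800559 = 8.80615e-05
  P(Z=2)·f_2 = 0.45 × 0.00448237 = 0.00201707
  P(Z=3)·f_3 = 0.27 × 0.00657522 = 0.00177531
  P(Z=4)·f_4 = 0.17 × 0.0188032 = 0.00319654
Marginal: 8.80615e-05 + 0.00201707 + 0.00177531 + 0.00319654 = 0.00707698
Responsibility of Population 4: 0.00319654 / 0.00707698 ≈ 0.452

0.452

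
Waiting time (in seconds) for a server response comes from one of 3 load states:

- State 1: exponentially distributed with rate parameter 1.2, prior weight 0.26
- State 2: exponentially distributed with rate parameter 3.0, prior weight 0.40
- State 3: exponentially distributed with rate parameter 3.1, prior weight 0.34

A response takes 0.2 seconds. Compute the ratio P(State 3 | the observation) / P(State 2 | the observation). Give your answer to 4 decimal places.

Since P(k|x) ∝ π_k f_k(x), the posterior odds are π_i f_i(x) / (π_j f_j(x)).
Component likelihoods at x = 0.2 seconds:
  f_1 = 0.943953
  f_2 = 1.64643
  f_3 = 1.66763
0.566993 / 0.658574 ≈ 0.8609

0.8609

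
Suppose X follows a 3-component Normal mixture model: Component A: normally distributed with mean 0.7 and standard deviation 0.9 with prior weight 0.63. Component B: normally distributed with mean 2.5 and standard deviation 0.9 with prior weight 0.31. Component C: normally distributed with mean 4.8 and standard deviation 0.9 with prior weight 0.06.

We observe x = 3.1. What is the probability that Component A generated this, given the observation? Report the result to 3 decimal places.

0.065

Posterior ∝ prior × likelihood, so P(k | x) ∝ π_k f_k(x); normalise over all components.
Component likelihoods at x = 3.1:
  f_A = (1/(0.9·√(2π)))·exp(−(3.1−0.7)²/(2·0.9²)) = 0.443269·exp(-3.55556) = 0.0126622
  f_B = (1/(0.9·√(2π)))·exp(−(3.1−2.5)²/(2·0.9²)) = 0.443269·exp(-0.22222) = 0.354942
  f_C = (1/(0.9·√(2π)))·exp(−(3.1−4.8)²/(2·0.9²)) = 0.443269·exp(-1.78395) = 0.0744574
Prior × likelihood for each component:
  π_A·f_A = 0.63 × 0.0126622 = 0.00797719
  π_B·f_B = 0.31 × 0.354942 = 0.110032
  π_C·f_C = 0.06 × 0.0744574 = 0.00446744
Marginal: 0.00797719 + 0.110032 + 0.00446744 = 0.122477
So the posterior for Component A is 0.00797719 / 0.122477 ≈ 0.065.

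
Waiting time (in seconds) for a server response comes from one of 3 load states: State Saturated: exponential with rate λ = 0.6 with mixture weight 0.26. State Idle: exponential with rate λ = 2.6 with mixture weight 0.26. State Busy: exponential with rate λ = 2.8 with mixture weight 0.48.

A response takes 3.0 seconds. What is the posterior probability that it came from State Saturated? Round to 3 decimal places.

0.978

P(component k | x) = π_k·f_k(x) / marginal(x), where marginal(x) = Σ_j π_j·f_j(x).
Component likelihoods at x = 3.0 seconds:
  L_Saturated = 0.6·e^(−0.6·3.0) = 0.6·e^(−1.8000) = 0.0991793
  L_Idle = 2.6·e^(−2.6·3.0) = 2.6·e^(−7.8000) = 0.00106531
  L_Busy = 2.8·e^(−2.8·3.0) = 2.8·e^(−8.4000) = 0.000629629
Unnormalised posteriors:
  π_Saturated·L_Saturated = 0.26 × 0.0991793 = 0.0257866
  π_Idle·L_Idle = 0.26 × 0.00106531 = 0.000276981
  π_Busy·L_Busy = 0.48 × 0.000629629 = 0.000302222
Marginal: 0.0257866 + 0.000276981 + 0.000302222 = 0.0263658
So the posterior for State Saturated is 0.0257866 / 0.0263658 ≈ 0.978.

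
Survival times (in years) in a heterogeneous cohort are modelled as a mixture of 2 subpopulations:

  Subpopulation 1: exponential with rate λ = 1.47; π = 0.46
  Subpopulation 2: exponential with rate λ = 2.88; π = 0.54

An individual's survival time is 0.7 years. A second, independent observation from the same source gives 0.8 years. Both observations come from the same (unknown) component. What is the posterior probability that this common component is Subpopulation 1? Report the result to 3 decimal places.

By Bayes' theorem, P(k | x) = π_k f_k(x) / Σ_j π_j f_j(x).
Since both observations come from the same component, the likelihood for component k is f_k(x₁)·f_k(x₂).
  f_1 = [1.47·e^(−1.47·0.7) = 1.47·e^(−1.0290) = 0.525325] × [0.45351] = 0.23824
  f_2 = [2.88·e^(−2.88·0.7) = 2.88·e^(−2.0160) = 0.383579] × [0.287593] = 0.110315
Unnormalised posteriors:
  π_1·f_1 = 0.46 × 0.23824 = 0.109591
  π_2·f_2 = 0.54 × 0.110315 = 0.0595699
Normaliser: 0.109591 + 0.0595699 = 0.16916
P(Subpopulation 1 | data) = 0.109591 / 0.16916 ≈ 0.648

0.648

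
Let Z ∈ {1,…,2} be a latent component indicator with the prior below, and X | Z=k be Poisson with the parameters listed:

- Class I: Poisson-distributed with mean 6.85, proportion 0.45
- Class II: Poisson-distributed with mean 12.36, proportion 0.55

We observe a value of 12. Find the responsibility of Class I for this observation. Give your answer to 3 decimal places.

0.145

P(component k | x) = P(Z=k)·f_k(x) / marginal(x), where marginal(x) = Σ_j P(Z=j)·f_j(x).
Component likelihoods at x = 12:
  p_I = e^(−6.85)·6.85^12/12! = 0.0236066
  p_II = e^(−12.36)·12.36^12/12! = 0.113764
Prior × likelihood for each component:
  P(Z=I)·p_I = 0.45 × 0.0236066 = 0.010623
  P(Z=II)·p_II = 0.55 × 0.113764 = 0.0625702
Normaliser: 0.010623 + 0.0625702 = 0.0731932
P(Class I | 12) = 0.010623 / 0.0731932 ≈ 0.145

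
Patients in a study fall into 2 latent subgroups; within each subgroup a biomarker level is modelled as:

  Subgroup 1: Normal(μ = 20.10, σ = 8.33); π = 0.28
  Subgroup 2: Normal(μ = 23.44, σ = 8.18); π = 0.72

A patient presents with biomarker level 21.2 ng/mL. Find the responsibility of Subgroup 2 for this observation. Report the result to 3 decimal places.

0.718

The responsibility of component k is π_k f_k(x) divided by Σ_j π_j f_j(x).
Component likelihoods at x = 21.2 ng/mL:
  f_1 = 0.0474765
  f_2 = 0.0469757
Weight by the priors:
  π_1·f_1 = 0.28 × 0.0474765 = 0.0132934
  π_2·f_2 = 0.72 × 0.0469757 = 0.0338225
Evidence: 0.0132934 + 0.0338225 = 0.0471159
Responsibility of Subgroup 2: 0.0338225 / 0.0471159 ≈ 0.718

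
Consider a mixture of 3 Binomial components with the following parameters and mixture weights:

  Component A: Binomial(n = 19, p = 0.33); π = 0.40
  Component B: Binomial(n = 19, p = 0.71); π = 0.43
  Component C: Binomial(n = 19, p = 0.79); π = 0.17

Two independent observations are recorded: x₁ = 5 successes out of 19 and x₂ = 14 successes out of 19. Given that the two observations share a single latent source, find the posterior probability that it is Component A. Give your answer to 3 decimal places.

0.782

Apply Bayes' rule: the posterior for each component is proportional to its prior times its likelihood at x.
Since both observations come from the same component, the likelihood for component k is f_k(x₁)·f_k(x₂).
  L_A = [C(19,5)·0.33^5·0.67^14 = 11628·0.00391354·0.00367322 = 0.167156] × [0.000285151] = 4.76646e-05
  L_B = [C(19,5)·0.71^5·0.29^14 = 11628·0.180423·2.97558e-08 = 6.24265e-05] × [0.197293] = 1.23163e-05
  L_C = [C(19,5)·0.79^5·0.21^14 = 11628·0.307706·3.24392e-10 = 1.16067e-06] × [0.175138] = 2.03278e-07
Prior × likelihood for each component:
  π_A·L_A = 0.40 × 4.76646e-05 = 1.90658e-05
  π_B·L_B = 0.43 × 1.23163e-05 = 5.29601e-06
  π_C·L_C = 0.17 × 2.03278e-07 = 3.45573e-08
Denominator: 1.90658e-05 + 5.29601e-06 + 3.45573e-08 = 2.43964e-05
P(Component A | x₁, x₂) ≈ 0.782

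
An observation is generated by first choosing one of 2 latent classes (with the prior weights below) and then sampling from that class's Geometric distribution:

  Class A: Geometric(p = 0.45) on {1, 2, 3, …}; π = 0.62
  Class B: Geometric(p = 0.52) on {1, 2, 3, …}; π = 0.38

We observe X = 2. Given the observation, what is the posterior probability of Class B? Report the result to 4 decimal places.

P(component k | x) = π_k·f_k(x) / marginal(x), where marginal(x) = Σ_j π_j·f_j(x).
Component likelihoods at x = 2:
  f_A = 0.45·(1−0.45)^1 = 0.45·0.55 = 0.2475
  f_B = 0.52·(1−0.52)^1 = 0.52·0.48 = 0.2496
Prior × likelihood for each component:
  π_A·f_A = 0.62 × 0.2475 = 0.15345
  π_B·f_B = 0.38 × 0.2496 = 0.094848
Denominator: 0.15345 + 0.094848 = 0.248298
P(Class B | data) = 0.094848 / 0.248298 ≈ 0.3820

0.3820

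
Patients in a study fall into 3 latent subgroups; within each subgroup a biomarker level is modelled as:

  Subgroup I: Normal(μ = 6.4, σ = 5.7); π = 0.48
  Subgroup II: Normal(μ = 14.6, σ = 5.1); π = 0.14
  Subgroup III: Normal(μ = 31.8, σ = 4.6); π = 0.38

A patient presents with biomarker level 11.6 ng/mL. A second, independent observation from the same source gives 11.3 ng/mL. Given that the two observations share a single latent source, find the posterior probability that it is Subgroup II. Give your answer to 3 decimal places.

Posterior ∝ prior × likelihood, so P(k | x) ∝ π_k f_k(x); normalise over all components.
Since both observations come from the same component, the likelihood for component k is f_k(x₁)·f_k(x₂).
  p_I = [(1/(5.7·√(2π)))·exp(−(11.6−6.4)²/(2·5.7²)) = 0.069990·exp(-0.41613) = 0.046165] × [0.0483687] = 0.00223294
  p_II = [(1/(5.1·√(2π)))·exp(−(11.6−14.6)²/(2·5.1²)) = 0.078224·exp(-0.17301) = 0.0657964] × [0.0634488] = 0.00417471
  p_III = [(1/(4.6·√(2π)))·exp(−(11.6−31.8)²/(2·4.6²)) = 0.086727·exp(-9.64178) = 5.63354e-06] × [4.22164e-06] = 2.37828e-11
Unnormalised posteriors:
  π_I·p_I = 0.48 × 0.00223294 = 0.00107181
  π_II·p_II = 0.14 × 0.00417471 = 0.000584459
  π_III·p_III = 0.38 × 2.37828e-11 = 9.03745e-12
Sum: 0.00107181 + 0.000584459 + 9.03745e-12 = 0.00165627
P(Subgroup II | x) ≈ 0.353

0.353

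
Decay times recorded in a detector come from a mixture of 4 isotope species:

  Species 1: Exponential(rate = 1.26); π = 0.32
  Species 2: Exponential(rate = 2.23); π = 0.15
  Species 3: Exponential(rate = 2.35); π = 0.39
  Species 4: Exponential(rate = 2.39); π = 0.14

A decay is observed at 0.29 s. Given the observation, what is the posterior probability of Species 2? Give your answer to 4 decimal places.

0.1613

The responsibility of component k is π_k f_k(x) divided by Σ_j π_j f_j(x).
Evaluate each component's likelihood at the observed value:
  p_1 = 0.874338
  p_2 = 1.16801
  p_3 = 1.18877
  p_4 = 1.19506
Prior × likelihood for each component:
  π_1·p_1 = 0.32 × 0.874338 = 0.279788
  π_2·p_2 = 0.15 × 1.16801 = 0.175202
  π_3·p_3 = 0.39 × 1.18877 = 0.463619
  π_4·p_4 = 0.14 × 1.19506 = 0.167308
Sum: 0.279788 + 0.175202 + 0.463619 + 0.167308 = 1.08592
P(Species 2 | data) = 0.175202 / 1.08592 ≈ 0.1613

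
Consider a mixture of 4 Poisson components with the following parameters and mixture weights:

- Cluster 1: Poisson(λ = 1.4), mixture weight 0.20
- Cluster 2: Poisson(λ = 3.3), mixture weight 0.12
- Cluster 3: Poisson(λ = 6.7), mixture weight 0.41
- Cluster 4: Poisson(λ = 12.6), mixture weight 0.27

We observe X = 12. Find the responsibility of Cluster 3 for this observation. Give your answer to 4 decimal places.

Apply Bayes' rule: the posterior for each component is proportional to its prior times its likelihood at x.
Poisson probabilities:
  f_1 = e^(−1.4)·1.4^12/12! = 2.91868e-08
  f_2 = e^(−3.3)·3.3^12/12! = 0.000128428
  f_3 = e^(−6.7)·6.7^12/12! = 0.0210275
  f_4 = e^(−12.6)·12.6^12/12! = 0.11272
Prior × likelihood for each component:
  π_1·f_1 = 0.20 × 2.91868e-08 = 5.83737e-09
  π_2·f_2 = 0.12 × 0.000128428 = 1.54113e-05
  π_3·f_3 = 0.41 × 0.0210275 = 0.00862127
  π_4·f_4 = 0.27 × 0.11272 = 0.0304343
Marginal: 5.83737e-09 + 1.54113e-05 + 0.00862127 + 0.0304343 = 0.039071
P(Cluster 3 | 12) ≈ 0.2207

0.2207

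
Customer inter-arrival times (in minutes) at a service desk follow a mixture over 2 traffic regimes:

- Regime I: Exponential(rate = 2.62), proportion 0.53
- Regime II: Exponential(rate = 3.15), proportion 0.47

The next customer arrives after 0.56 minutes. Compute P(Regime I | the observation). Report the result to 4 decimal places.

The responsibility of component k is w_k f_k(x) divided by Σ_j w_j f_j(x).
Component likelihoods at x = 0.56 minutes:
  f_I = 2.62·e^(−2.62·0.56) = 2.62·e^(−1.4672) = 0.604094
  f_II = 3.15·e^(−3.15·0.56) = 3.15·e^(−1.7640) = 0.539778
Unnormalised posteriors:
  w_I·f_I = 0.53 × 0.604094 = 0.32017
  w_II·f_II = 0.47 × 0.539778 = 0.253696
Sum: 0.32017 + 0.253696 = 0.573865
So the posterior for Regime I is 0.32017 / 0.573865 ≈ 0.5579.

0.5579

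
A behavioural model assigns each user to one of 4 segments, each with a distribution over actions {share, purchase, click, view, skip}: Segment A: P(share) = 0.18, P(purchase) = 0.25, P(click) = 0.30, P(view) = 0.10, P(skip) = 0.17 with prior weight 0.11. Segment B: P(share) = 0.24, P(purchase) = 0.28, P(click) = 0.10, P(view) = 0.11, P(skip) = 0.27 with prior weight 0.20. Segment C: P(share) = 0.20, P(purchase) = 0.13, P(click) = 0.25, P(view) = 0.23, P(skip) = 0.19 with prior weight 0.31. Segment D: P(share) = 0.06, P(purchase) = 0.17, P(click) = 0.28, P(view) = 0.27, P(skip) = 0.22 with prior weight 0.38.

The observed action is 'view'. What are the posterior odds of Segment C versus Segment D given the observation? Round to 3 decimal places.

Posterior odds = (P(Z=i) f_i(x)) / (P(Z=j) f_j(x)); the normalising sum cancels.
Evaluate each component's likelihood at the observed value:
  L_A = 0.1
  L_B = 0.11
  L_C = 0.23
  L_D = 0.27
Odds = (0.31/0.38) × (0.23/0.27) = 0.815789 × 0.851852 ≈ 0.695

0.695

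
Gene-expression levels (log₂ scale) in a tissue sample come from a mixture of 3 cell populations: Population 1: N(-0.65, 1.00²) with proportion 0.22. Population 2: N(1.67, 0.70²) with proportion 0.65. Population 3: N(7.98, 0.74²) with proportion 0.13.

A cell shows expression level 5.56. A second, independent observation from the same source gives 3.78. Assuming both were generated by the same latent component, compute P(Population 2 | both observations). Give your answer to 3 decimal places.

The responsibility of component k is π_k f_k(x) divided by Σ_j π_j f_j(x).
Since both observations come from the same component, the likelihood for component k is f_k(x₁)·f_k(x₂).
  f_1 = [1.68586e-09] × [2.18483e-05] = 3.68332e-14
  f_2 = [1.12178e-07] × [0.00606499] = 6.80356e-10
  f_3 = [0.00256662] × [5.45319e-08] = 1.39962e-10
Multiply by the mixture weights:
  π_1·f_1 = 0.22 × 3.68332e-14 = 8.1033e-15
  π_2·f_2 = 0.65 × 6.80356e-10 = 4.42231e-10
  π_3·f_3 = 0.13 × 1.39962e-10 = 1.81951e-11
Sum: 8.1033e-15 + 4.42231e-10 + 1.81951e-11 = 4.60435e-10
P(Population 2 | x₁,x₂) ≈ 0.960

0.960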